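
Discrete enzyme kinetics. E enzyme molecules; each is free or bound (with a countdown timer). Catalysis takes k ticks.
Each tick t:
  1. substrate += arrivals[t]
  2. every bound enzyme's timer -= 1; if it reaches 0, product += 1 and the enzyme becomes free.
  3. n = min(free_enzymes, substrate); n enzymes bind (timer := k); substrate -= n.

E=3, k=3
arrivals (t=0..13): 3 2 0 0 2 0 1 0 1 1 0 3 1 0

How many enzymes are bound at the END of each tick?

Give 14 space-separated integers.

Answer: 3 3 3 2 3 3 3 2 3 2 2 3 3 3

Derivation:
t=0: arr=3 -> substrate=0 bound=3 product=0
t=1: arr=2 -> substrate=2 bound=3 product=0
t=2: arr=0 -> substrate=2 bound=3 product=0
t=3: arr=0 -> substrate=0 bound=2 product=3
t=4: arr=2 -> substrate=1 bound=3 product=3
t=5: arr=0 -> substrate=1 bound=3 product=3
t=6: arr=1 -> substrate=0 bound=3 product=5
t=7: arr=0 -> substrate=0 bound=2 product=6
t=8: arr=1 -> substrate=0 bound=3 product=6
t=9: arr=1 -> substrate=0 bound=2 product=8
t=10: arr=0 -> substrate=0 bound=2 product=8
t=11: arr=3 -> substrate=1 bound=3 product=9
t=12: arr=1 -> substrate=1 bound=3 product=10
t=13: arr=0 -> substrate=1 bound=3 product=10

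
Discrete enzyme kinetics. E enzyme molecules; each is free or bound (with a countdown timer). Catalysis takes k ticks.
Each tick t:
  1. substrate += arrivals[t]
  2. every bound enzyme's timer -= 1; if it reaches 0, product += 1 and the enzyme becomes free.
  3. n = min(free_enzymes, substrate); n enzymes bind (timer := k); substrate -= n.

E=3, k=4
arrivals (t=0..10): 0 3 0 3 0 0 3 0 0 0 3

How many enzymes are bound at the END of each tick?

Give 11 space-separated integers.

t=0: arr=0 -> substrate=0 bound=0 product=0
t=1: arr=3 -> substrate=0 bound=3 product=0
t=2: arr=0 -> substrate=0 bound=3 product=0
t=3: arr=3 -> substrate=3 bound=3 product=0
t=4: arr=0 -> substrate=3 bound=3 product=0
t=5: arr=0 -> substrate=0 bound=3 product=3
t=6: arr=3 -> substrate=3 bound=3 product=3
t=7: arr=0 -> substrate=3 bound=3 product=3
t=8: arr=0 -> substrate=3 bound=3 product=3
t=9: arr=0 -> substrate=0 bound=3 product=6
t=10: arr=3 -> substrate=3 bound=3 product=6

Answer: 0 3 3 3 3 3 3 3 3 3 3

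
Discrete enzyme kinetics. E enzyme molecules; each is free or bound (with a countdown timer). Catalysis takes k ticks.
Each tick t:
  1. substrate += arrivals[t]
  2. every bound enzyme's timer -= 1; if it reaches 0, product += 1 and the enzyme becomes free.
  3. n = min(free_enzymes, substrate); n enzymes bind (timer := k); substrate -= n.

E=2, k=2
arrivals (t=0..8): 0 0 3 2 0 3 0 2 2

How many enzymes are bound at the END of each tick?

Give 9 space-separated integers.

Answer: 0 0 2 2 2 2 2 2 2

Derivation:
t=0: arr=0 -> substrate=0 bound=0 product=0
t=1: arr=0 -> substrate=0 bound=0 product=0
t=2: arr=3 -> substrate=1 bound=2 product=0
t=3: arr=2 -> substrate=3 bound=2 product=0
t=4: arr=0 -> substrate=1 bound=2 product=2
t=5: arr=3 -> substrate=4 bound=2 product=2
t=6: arr=0 -> substrate=2 bound=2 product=4
t=7: arr=2 -> substrate=4 bound=2 product=4
t=8: arr=2 -> substrate=4 bound=2 product=6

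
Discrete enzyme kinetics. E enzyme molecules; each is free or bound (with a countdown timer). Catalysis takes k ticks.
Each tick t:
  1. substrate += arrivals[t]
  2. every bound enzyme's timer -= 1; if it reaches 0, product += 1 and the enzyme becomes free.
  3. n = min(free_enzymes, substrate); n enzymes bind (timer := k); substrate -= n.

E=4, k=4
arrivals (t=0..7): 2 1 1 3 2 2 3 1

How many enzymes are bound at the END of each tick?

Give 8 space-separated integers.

t=0: arr=2 -> substrate=0 bound=2 product=0
t=1: arr=1 -> substrate=0 bound=3 product=0
t=2: arr=1 -> substrate=0 bound=4 product=0
t=3: arr=3 -> substrate=3 bound=4 product=0
t=4: arr=2 -> substrate=3 bound=4 product=2
t=5: arr=2 -> substrate=4 bound=4 product=3
t=6: arr=3 -> substrate=6 bound=4 product=4
t=7: arr=1 -> substrate=7 bound=4 product=4

Answer: 2 3 4 4 4 4 4 4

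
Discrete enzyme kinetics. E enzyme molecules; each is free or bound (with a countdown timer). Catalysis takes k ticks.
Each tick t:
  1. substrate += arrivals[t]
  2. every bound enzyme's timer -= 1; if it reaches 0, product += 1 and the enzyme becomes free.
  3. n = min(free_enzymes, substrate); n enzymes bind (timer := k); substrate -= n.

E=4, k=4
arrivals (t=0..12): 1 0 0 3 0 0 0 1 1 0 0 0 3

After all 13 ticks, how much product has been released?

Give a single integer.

Answer: 6

Derivation:
t=0: arr=1 -> substrate=0 bound=1 product=0
t=1: arr=0 -> substrate=0 bound=1 product=0
t=2: arr=0 -> substrate=0 bound=1 product=0
t=3: arr=3 -> substrate=0 bound=4 product=0
t=4: arr=0 -> substrate=0 bound=3 product=1
t=5: arr=0 -> substrate=0 bound=3 product=1
t=6: arr=0 -> substrate=0 bound=3 product=1
t=7: arr=1 -> substrate=0 bound=1 product=4
t=8: arr=1 -> substrate=0 bound=2 product=4
t=9: arr=0 -> substrate=0 bound=2 product=4
t=10: arr=0 -> substrate=0 bound=2 product=4
t=11: arr=0 -> substrate=0 bound=1 product=5
t=12: arr=3 -> substrate=0 bound=3 product=6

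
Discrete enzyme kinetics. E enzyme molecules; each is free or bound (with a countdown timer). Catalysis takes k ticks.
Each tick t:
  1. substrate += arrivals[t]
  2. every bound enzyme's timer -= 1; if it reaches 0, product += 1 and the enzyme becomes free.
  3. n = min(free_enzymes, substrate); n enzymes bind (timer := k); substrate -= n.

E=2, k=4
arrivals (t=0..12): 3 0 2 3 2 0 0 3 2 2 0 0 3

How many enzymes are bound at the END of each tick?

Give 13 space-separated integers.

Answer: 2 2 2 2 2 2 2 2 2 2 2 2 2

Derivation:
t=0: arr=3 -> substrate=1 bound=2 product=0
t=1: arr=0 -> substrate=1 bound=2 product=0
t=2: arr=2 -> substrate=3 bound=2 product=0
t=3: arr=3 -> substrate=6 bound=2 product=0
t=4: arr=2 -> substrate=6 bound=2 product=2
t=5: arr=0 -> substrate=6 bound=2 product=2
t=6: arr=0 -> substrate=6 bound=2 product=2
t=7: arr=3 -> substrate=9 bound=2 product=2
t=8: arr=2 -> substrate=9 bound=2 product=4
t=9: arr=2 -> substrate=11 bound=2 product=4
t=10: arr=0 -> substrate=11 bound=2 product=4
t=11: arr=0 -> substrate=11 bound=2 product=4
t=12: arr=3 -> substrate=12 bound=2 product=6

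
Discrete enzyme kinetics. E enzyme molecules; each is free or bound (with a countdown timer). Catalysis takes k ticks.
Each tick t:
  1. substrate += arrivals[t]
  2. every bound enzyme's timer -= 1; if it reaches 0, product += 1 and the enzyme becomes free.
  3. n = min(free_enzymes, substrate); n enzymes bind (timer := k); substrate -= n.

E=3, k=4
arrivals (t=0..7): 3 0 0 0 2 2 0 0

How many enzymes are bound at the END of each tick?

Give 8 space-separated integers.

t=0: arr=3 -> substrate=0 bound=3 product=0
t=1: arr=0 -> substrate=0 bound=3 product=0
t=2: arr=0 -> substrate=0 bound=3 product=0
t=3: arr=0 -> substrate=0 bound=3 product=0
t=4: arr=2 -> substrate=0 bound=2 product=3
t=5: arr=2 -> substrate=1 bound=3 product=3
t=6: arr=0 -> substrate=1 bound=3 product=3
t=7: arr=0 -> substrate=1 bound=3 product=3

Answer: 3 3 3 3 2 3 3 3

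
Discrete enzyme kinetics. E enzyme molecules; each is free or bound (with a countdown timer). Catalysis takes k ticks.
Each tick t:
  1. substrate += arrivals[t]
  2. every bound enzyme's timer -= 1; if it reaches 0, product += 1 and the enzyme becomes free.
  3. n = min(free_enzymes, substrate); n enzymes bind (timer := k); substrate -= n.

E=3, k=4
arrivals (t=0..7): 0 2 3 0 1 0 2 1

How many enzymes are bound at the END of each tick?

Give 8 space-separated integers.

Answer: 0 2 3 3 3 3 3 3

Derivation:
t=0: arr=0 -> substrate=0 bound=0 product=0
t=1: arr=2 -> substrate=0 bound=2 product=0
t=2: arr=3 -> substrate=2 bound=3 product=0
t=3: arr=0 -> substrate=2 bound=3 product=0
t=4: arr=1 -> substrate=3 bound=3 product=0
t=5: arr=0 -> substrate=1 bound=3 product=2
t=6: arr=2 -> substrate=2 bound=3 product=3
t=7: arr=1 -> substrate=3 bound=3 product=3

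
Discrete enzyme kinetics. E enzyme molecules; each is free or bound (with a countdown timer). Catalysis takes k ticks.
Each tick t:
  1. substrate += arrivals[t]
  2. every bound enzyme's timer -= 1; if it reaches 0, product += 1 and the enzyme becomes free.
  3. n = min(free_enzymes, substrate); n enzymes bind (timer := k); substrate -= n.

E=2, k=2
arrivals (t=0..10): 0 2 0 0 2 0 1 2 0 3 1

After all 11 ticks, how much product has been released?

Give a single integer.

t=0: arr=0 -> substrate=0 bound=0 product=0
t=1: arr=2 -> substrate=0 bound=2 product=0
t=2: arr=0 -> substrate=0 bound=2 product=0
t=3: arr=0 -> substrate=0 bound=0 product=2
t=4: arr=2 -> substrate=0 bound=2 product=2
t=5: arr=0 -> substrate=0 bound=2 product=2
t=6: arr=1 -> substrate=0 bound=1 product=4
t=7: arr=2 -> substrate=1 bound=2 product=4
t=8: arr=0 -> substrate=0 bound=2 product=5
t=9: arr=3 -> substrate=2 bound=2 product=6
t=10: arr=1 -> substrate=2 bound=2 product=7

Answer: 7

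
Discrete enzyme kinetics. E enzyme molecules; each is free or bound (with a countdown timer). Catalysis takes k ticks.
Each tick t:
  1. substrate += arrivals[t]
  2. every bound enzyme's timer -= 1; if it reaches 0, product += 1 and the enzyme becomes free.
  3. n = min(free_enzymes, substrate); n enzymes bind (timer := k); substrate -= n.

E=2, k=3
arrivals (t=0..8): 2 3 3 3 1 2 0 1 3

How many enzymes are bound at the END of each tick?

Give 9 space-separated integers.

Answer: 2 2 2 2 2 2 2 2 2

Derivation:
t=0: arr=2 -> substrate=0 bound=2 product=0
t=1: arr=3 -> substrate=3 bound=2 product=0
t=2: arr=3 -> substrate=6 bound=2 product=0
t=3: arr=3 -> substrate=7 bound=2 product=2
t=4: arr=1 -> substrate=8 bound=2 product=2
t=5: arr=2 -> substrate=10 bound=2 product=2
t=6: arr=0 -> substrate=8 bound=2 product=4
t=7: arr=1 -> substrate=9 bound=2 product=4
t=8: arr=3 -> substrate=12 bound=2 product=4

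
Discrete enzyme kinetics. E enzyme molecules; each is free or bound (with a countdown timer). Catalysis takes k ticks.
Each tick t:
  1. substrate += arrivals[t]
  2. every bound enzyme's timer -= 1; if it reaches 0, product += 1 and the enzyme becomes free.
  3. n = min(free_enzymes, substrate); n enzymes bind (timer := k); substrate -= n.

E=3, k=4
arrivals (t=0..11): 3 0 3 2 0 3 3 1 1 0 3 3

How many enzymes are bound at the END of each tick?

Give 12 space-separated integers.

Answer: 3 3 3 3 3 3 3 3 3 3 3 3

Derivation:
t=0: arr=3 -> substrate=0 bound=3 product=0
t=1: arr=0 -> substrate=0 bound=3 product=0
t=2: arr=3 -> substrate=3 bound=3 product=0
t=3: arr=2 -> substrate=5 bound=3 product=0
t=4: arr=0 -> substrate=2 bound=3 product=3
t=5: arr=3 -> substrate=5 bound=3 product=3
t=6: arr=3 -> substrate=8 bound=3 product=3
t=7: arr=1 -> substrate=9 bound=3 product=3
t=8: arr=1 -> substrate=7 bound=3 product=6
t=9: arr=0 -> substrate=7 bound=3 product=6
t=10: arr=3 -> substrate=10 bound=3 product=6
t=11: arr=3 -> substrate=13 bound=3 product=6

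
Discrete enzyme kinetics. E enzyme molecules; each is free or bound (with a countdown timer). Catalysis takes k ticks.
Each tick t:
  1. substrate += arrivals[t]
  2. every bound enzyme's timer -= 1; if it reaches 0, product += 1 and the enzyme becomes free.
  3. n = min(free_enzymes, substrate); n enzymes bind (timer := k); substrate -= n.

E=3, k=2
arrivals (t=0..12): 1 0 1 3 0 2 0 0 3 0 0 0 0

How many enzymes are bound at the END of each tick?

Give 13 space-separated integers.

Answer: 1 1 1 3 3 3 2 0 3 3 0 0 0

Derivation:
t=0: arr=1 -> substrate=0 bound=1 product=0
t=1: arr=0 -> substrate=0 bound=1 product=0
t=2: arr=1 -> substrate=0 bound=1 product=1
t=3: arr=3 -> substrate=1 bound=3 product=1
t=4: arr=0 -> substrate=0 bound=3 product=2
t=5: arr=2 -> substrate=0 bound=3 product=4
t=6: arr=0 -> substrate=0 bound=2 product=5
t=7: arr=0 -> substrate=0 bound=0 product=7
t=8: arr=3 -> substrate=0 bound=3 product=7
t=9: arr=0 -> substrate=0 bound=3 product=7
t=10: arr=0 -> substrate=0 bound=0 product=10
t=11: arr=0 -> substrate=0 bound=0 product=10
t=12: arr=0 -> substrate=0 bound=0 product=10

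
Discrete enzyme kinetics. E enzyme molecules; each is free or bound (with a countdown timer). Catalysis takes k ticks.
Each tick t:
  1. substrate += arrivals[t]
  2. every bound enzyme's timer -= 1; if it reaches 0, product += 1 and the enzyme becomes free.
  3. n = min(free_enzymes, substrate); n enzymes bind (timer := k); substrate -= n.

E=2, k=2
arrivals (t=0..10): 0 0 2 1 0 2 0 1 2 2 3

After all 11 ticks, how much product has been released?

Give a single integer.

t=0: arr=0 -> substrate=0 bound=0 product=0
t=1: arr=0 -> substrate=0 bound=0 product=0
t=2: arr=2 -> substrate=0 bound=2 product=0
t=3: arr=1 -> substrate=1 bound=2 product=0
t=4: arr=0 -> substrate=0 bound=1 product=2
t=5: arr=2 -> substrate=1 bound=2 product=2
t=6: arr=0 -> substrate=0 bound=2 product=3
t=7: arr=1 -> substrate=0 bound=2 product=4
t=8: arr=2 -> substrate=1 bound=2 product=5
t=9: arr=2 -> substrate=2 bound=2 product=6
t=10: arr=3 -> substrate=4 bound=2 product=7

Answer: 7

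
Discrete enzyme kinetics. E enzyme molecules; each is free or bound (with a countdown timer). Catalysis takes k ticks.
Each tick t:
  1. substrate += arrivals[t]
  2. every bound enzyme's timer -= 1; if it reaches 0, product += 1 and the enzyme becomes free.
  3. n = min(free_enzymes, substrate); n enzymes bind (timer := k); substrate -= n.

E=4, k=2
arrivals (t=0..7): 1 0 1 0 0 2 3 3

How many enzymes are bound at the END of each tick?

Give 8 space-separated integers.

t=0: arr=1 -> substrate=0 bound=1 product=0
t=1: arr=0 -> substrate=0 bound=1 product=0
t=2: arr=1 -> substrate=0 bound=1 product=1
t=3: arr=0 -> substrate=0 bound=1 product=1
t=4: arr=0 -> substrate=0 bound=0 product=2
t=5: arr=2 -> substrate=0 bound=2 product=2
t=6: arr=3 -> substrate=1 bound=4 product=2
t=7: arr=3 -> substrate=2 bound=4 product=4

Answer: 1 1 1 1 0 2 4 4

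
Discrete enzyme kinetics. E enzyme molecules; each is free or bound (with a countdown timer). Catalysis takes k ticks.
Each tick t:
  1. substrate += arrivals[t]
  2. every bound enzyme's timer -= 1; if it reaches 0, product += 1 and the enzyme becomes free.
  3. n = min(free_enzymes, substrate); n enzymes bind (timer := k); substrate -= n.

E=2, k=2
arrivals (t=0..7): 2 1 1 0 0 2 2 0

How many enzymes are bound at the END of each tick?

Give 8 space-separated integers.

t=0: arr=2 -> substrate=0 bound=2 product=0
t=1: arr=1 -> substrate=1 bound=2 product=0
t=2: arr=1 -> substrate=0 bound=2 product=2
t=3: arr=0 -> substrate=0 bound=2 product=2
t=4: arr=0 -> substrate=0 bound=0 product=4
t=5: arr=2 -> substrate=0 bound=2 product=4
t=6: arr=2 -> substrate=2 bound=2 product=4
t=7: arr=0 -> substrate=0 bound=2 product=6

Answer: 2 2 2 2 0 2 2 2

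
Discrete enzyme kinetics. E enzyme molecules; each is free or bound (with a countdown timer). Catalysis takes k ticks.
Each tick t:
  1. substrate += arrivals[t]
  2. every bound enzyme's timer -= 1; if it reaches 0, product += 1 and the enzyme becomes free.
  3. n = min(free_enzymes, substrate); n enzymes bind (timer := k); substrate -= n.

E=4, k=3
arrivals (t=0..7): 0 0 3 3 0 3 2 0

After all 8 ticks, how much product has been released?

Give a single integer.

Answer: 4

Derivation:
t=0: arr=0 -> substrate=0 bound=0 product=0
t=1: arr=0 -> substrate=0 bound=0 product=0
t=2: arr=3 -> substrate=0 bound=3 product=0
t=3: arr=3 -> substrate=2 bound=4 product=0
t=4: arr=0 -> substrate=2 bound=4 product=0
t=5: arr=3 -> substrate=2 bound=4 product=3
t=6: arr=2 -> substrate=3 bound=4 product=4
t=7: arr=0 -> substrate=3 bound=4 product=4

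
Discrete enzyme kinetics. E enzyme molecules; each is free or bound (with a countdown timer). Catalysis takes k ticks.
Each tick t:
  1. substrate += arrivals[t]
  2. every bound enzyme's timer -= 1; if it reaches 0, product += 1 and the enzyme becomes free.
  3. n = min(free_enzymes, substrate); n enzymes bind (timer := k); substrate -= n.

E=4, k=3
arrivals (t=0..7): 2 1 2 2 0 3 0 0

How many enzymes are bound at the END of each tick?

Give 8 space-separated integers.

t=0: arr=2 -> substrate=0 bound=2 product=0
t=1: arr=1 -> substrate=0 bound=3 product=0
t=2: arr=2 -> substrate=1 bound=4 product=0
t=3: arr=2 -> substrate=1 bound=4 product=2
t=4: arr=0 -> substrate=0 bound=4 product=3
t=5: arr=3 -> substrate=2 bound=4 product=4
t=6: arr=0 -> substrate=0 bound=4 product=6
t=7: arr=0 -> substrate=0 bound=3 product=7

Answer: 2 3 4 4 4 4 4 3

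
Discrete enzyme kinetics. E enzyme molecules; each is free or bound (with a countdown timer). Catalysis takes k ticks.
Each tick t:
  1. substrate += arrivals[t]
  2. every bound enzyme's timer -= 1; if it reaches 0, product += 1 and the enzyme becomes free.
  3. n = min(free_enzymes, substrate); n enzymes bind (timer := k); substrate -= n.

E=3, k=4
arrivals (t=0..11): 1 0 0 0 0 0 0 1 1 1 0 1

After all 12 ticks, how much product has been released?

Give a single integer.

Answer: 2

Derivation:
t=0: arr=1 -> substrate=0 bound=1 product=0
t=1: arr=0 -> substrate=0 bound=1 product=0
t=2: arr=0 -> substrate=0 bound=1 product=0
t=3: arr=0 -> substrate=0 bound=1 product=0
t=4: arr=0 -> substrate=0 bound=0 product=1
t=5: arr=0 -> substrate=0 bound=0 product=1
t=6: arr=0 -> substrate=0 bound=0 product=1
t=7: arr=1 -> substrate=0 bound=1 product=1
t=8: arr=1 -> substrate=0 bound=2 product=1
t=9: arr=1 -> substrate=0 bound=3 product=1
t=10: arr=0 -> substrate=0 bound=3 product=1
t=11: arr=1 -> substrate=0 bound=3 product=2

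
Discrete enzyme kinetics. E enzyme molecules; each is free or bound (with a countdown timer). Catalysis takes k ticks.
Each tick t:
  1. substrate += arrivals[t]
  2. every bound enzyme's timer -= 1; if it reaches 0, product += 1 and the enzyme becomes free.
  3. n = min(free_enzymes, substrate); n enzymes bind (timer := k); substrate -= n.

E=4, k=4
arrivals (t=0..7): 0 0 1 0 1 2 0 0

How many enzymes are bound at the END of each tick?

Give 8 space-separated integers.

t=0: arr=0 -> substrate=0 bound=0 product=0
t=1: arr=0 -> substrate=0 bound=0 product=0
t=2: arr=1 -> substrate=0 bound=1 product=0
t=3: arr=0 -> substrate=0 bound=1 product=0
t=4: arr=1 -> substrate=0 bound=2 product=0
t=5: arr=2 -> substrate=0 bound=4 product=0
t=6: arr=0 -> substrate=0 bound=3 product=1
t=7: arr=0 -> substrate=0 bound=3 product=1

Answer: 0 0 1 1 2 4 3 3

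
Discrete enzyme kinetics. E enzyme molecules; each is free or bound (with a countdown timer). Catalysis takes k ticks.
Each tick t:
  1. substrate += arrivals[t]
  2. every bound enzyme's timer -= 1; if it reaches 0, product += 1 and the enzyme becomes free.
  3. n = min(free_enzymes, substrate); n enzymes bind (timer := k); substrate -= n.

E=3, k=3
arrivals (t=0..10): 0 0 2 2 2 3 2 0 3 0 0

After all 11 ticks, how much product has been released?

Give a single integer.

Answer: 6

Derivation:
t=0: arr=0 -> substrate=0 bound=0 product=0
t=1: arr=0 -> substrate=0 bound=0 product=0
t=2: arr=2 -> substrate=0 bound=2 product=0
t=3: arr=2 -> substrate=1 bound=3 product=0
t=4: arr=2 -> substrate=3 bound=3 product=0
t=5: arr=3 -> substrate=4 bound=3 product=2
t=6: arr=2 -> substrate=5 bound=3 product=3
t=7: arr=0 -> substrate=5 bound=3 product=3
t=8: arr=3 -> substrate=6 bound=3 product=5
t=9: arr=0 -> substrate=5 bound=3 product=6
t=10: arr=0 -> substrate=5 bound=3 product=6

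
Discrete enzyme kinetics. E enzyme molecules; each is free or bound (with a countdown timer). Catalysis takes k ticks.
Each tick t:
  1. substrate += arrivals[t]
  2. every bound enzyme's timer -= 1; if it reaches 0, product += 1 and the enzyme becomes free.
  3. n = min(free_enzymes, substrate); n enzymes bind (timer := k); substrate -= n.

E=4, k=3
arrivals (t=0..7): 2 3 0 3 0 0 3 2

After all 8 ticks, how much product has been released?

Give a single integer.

Answer: 8

Derivation:
t=0: arr=2 -> substrate=0 bound=2 product=0
t=1: arr=3 -> substrate=1 bound=4 product=0
t=2: arr=0 -> substrate=1 bound=4 product=0
t=3: arr=3 -> substrate=2 bound=4 product=2
t=4: arr=0 -> substrate=0 bound=4 product=4
t=5: arr=0 -> substrate=0 bound=4 product=4
t=6: arr=3 -> substrate=1 bound=4 product=6
t=7: arr=2 -> substrate=1 bound=4 product=8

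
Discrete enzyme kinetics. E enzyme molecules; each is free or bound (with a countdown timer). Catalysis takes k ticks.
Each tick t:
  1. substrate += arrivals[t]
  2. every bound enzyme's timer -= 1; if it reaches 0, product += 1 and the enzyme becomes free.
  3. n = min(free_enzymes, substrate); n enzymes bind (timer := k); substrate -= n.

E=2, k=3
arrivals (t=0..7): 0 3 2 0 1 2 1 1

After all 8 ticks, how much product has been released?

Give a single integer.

Answer: 4

Derivation:
t=0: arr=0 -> substrate=0 bound=0 product=0
t=1: arr=3 -> substrate=1 bound=2 product=0
t=2: arr=2 -> substrate=3 bound=2 product=0
t=3: arr=0 -> substrate=3 bound=2 product=0
t=4: arr=1 -> substrate=2 bound=2 product=2
t=5: arr=2 -> substrate=4 bound=2 product=2
t=6: arr=1 -> substrate=5 bound=2 product=2
t=7: arr=1 -> substrate=4 bound=2 product=4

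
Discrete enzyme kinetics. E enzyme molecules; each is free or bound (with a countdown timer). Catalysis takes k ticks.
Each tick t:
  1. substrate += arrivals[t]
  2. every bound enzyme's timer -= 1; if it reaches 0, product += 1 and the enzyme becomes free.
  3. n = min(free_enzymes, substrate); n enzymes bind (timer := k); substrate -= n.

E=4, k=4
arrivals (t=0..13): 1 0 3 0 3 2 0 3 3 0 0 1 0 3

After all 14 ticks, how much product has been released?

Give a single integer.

Answer: 9

Derivation:
t=0: arr=1 -> substrate=0 bound=1 product=0
t=1: arr=0 -> substrate=0 bound=1 product=0
t=2: arr=3 -> substrate=0 bound=4 product=0
t=3: arr=0 -> substrate=0 bound=4 product=0
t=4: arr=3 -> substrate=2 bound=4 product=1
t=5: arr=2 -> substrate=4 bound=4 product=1
t=6: arr=0 -> substrate=1 bound=4 product=4
t=7: arr=3 -> substrate=4 bound=4 product=4
t=8: arr=3 -> substrate=6 bound=4 product=5
t=9: arr=0 -> substrate=6 bound=4 product=5
t=10: arr=0 -> substrate=3 bound=4 product=8
t=11: arr=1 -> substrate=4 bound=4 product=8
t=12: arr=0 -> substrate=3 bound=4 product=9
t=13: arr=3 -> substrate=6 bound=4 product=9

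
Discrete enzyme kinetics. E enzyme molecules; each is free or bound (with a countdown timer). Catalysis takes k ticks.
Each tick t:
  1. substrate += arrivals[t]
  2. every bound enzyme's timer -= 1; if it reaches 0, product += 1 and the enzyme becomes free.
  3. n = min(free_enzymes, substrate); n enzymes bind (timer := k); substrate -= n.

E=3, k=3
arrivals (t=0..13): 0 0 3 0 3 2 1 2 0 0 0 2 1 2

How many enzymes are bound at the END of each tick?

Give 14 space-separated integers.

t=0: arr=0 -> substrate=0 bound=0 product=0
t=1: arr=0 -> substrate=0 bound=0 product=0
t=2: arr=3 -> substrate=0 bound=3 product=0
t=3: arr=0 -> substrate=0 bound=3 product=0
t=4: arr=3 -> substrate=3 bound=3 product=0
t=5: arr=2 -> substrate=2 bound=3 product=3
t=6: arr=1 -> substrate=3 bound=3 product=3
t=7: arr=2 -> substrate=5 bound=3 product=3
t=8: arr=0 -> substrate=2 bound=3 product=6
t=9: arr=0 -> substrate=2 bound=3 product=6
t=10: arr=0 -> substrate=2 bound=3 product=6
t=11: arr=2 -> substrate=1 bound=3 product=9
t=12: arr=1 -> substrate=2 bound=3 product=9
t=13: arr=2 -> substrate=4 bound=3 product=9

Answer: 0 0 3 3 3 3 3 3 3 3 3 3 3 3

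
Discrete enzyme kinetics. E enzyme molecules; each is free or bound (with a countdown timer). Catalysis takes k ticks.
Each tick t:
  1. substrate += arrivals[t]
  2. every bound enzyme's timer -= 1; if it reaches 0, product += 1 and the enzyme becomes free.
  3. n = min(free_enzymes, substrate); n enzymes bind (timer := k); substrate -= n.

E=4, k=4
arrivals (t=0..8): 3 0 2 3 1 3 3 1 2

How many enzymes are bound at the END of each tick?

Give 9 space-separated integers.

Answer: 3 3 4 4 4 4 4 4 4

Derivation:
t=0: arr=3 -> substrate=0 bound=3 product=0
t=1: arr=0 -> substrate=0 bound=3 product=0
t=2: arr=2 -> substrate=1 bound=4 product=0
t=3: arr=3 -> substrate=4 bound=4 product=0
t=4: arr=1 -> substrate=2 bound=4 product=3
t=5: arr=3 -> substrate=5 bound=4 product=3
t=6: arr=3 -> substrate=7 bound=4 product=4
t=7: arr=1 -> substrate=8 bound=4 product=4
t=8: arr=2 -> substrate=7 bound=4 product=7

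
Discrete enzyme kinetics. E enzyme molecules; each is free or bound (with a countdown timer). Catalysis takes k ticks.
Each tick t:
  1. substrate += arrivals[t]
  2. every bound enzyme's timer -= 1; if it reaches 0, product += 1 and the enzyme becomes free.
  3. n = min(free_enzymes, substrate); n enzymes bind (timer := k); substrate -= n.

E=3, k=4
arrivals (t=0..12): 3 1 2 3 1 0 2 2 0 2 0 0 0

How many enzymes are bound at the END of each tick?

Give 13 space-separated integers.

Answer: 3 3 3 3 3 3 3 3 3 3 3 3 3

Derivation:
t=0: arr=3 -> substrate=0 bound=3 product=0
t=1: arr=1 -> substrate=1 bound=3 product=0
t=2: arr=2 -> substrate=3 bound=3 product=0
t=3: arr=3 -> substrate=6 bound=3 product=0
t=4: arr=1 -> substrate=4 bound=3 product=3
t=5: arr=0 -> substrate=4 bound=3 product=3
t=6: arr=2 -> substrate=6 bound=3 product=3
t=7: arr=2 -> substrate=8 bound=3 product=3
t=8: arr=0 -> substrate=5 bound=3 product=6
t=9: arr=2 -> substrate=7 bound=3 product=6
t=10: arr=0 -> substrate=7 bound=3 product=6
t=11: arr=0 -> substrate=7 bound=3 product=6
t=12: arr=0 -> substrate=4 bound=3 product=9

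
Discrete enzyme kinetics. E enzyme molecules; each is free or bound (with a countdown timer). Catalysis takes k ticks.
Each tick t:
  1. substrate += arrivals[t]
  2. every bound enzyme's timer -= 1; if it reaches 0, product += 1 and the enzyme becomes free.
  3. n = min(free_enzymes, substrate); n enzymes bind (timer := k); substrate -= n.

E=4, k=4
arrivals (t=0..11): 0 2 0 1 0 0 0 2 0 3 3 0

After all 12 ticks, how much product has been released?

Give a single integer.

Answer: 5

Derivation:
t=0: arr=0 -> substrate=0 bound=0 product=0
t=1: arr=2 -> substrate=0 bound=2 product=0
t=2: arr=0 -> substrate=0 bound=2 product=0
t=3: arr=1 -> substrate=0 bound=3 product=0
t=4: arr=0 -> substrate=0 bound=3 product=0
t=5: arr=0 -> substrate=0 bound=1 product=2
t=6: arr=0 -> substrate=0 bound=1 product=2
t=7: arr=2 -> substrate=0 bound=2 product=3
t=8: arr=0 -> substrate=0 bound=2 product=3
t=9: arr=3 -> substrate=1 bound=4 product=3
t=10: arr=3 -> substrate=4 bound=4 product=3
t=11: arr=0 -> substrate=2 bound=4 product=5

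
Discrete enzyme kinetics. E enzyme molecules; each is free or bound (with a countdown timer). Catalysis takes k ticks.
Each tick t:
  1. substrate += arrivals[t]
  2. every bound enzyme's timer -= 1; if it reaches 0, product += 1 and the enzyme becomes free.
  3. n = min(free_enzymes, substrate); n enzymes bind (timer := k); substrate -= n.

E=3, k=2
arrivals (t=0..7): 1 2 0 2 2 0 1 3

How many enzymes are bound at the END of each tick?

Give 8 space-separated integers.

Answer: 1 3 2 2 3 2 2 3

Derivation:
t=0: arr=1 -> substrate=0 bound=1 product=0
t=1: arr=2 -> substrate=0 bound=3 product=0
t=2: arr=0 -> substrate=0 bound=2 product=1
t=3: arr=2 -> substrate=0 bound=2 product=3
t=4: arr=2 -> substrate=1 bound=3 product=3
t=5: arr=0 -> substrate=0 bound=2 product=5
t=6: arr=1 -> substrate=0 bound=2 product=6
t=7: arr=3 -> substrate=1 bound=3 product=7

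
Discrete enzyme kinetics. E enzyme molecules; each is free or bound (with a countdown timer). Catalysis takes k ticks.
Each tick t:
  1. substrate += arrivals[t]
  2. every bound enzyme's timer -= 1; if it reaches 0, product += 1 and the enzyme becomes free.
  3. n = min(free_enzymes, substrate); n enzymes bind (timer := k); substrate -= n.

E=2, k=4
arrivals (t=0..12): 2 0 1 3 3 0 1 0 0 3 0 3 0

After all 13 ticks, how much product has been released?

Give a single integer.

t=0: arr=2 -> substrate=0 bound=2 product=0
t=1: arr=0 -> substrate=0 bound=2 product=0
t=2: arr=1 -> substrate=1 bound=2 product=0
t=3: arr=3 -> substrate=4 bound=2 product=0
t=4: arr=3 -> substrate=5 bound=2 product=2
t=5: arr=0 -> substrate=5 bound=2 product=2
t=6: arr=1 -> substrate=6 bound=2 product=2
t=7: arr=0 -> substrate=6 bound=2 product=2
t=8: arr=0 -> substrate=4 bound=2 product=4
t=9: arr=3 -> substrate=7 bound=2 product=4
t=10: arr=0 -> substrate=7 bound=2 product=4
t=11: arr=3 -> substrate=10 bound=2 product=4
t=12: arr=0 -> substrate=8 bound=2 product=6

Answer: 6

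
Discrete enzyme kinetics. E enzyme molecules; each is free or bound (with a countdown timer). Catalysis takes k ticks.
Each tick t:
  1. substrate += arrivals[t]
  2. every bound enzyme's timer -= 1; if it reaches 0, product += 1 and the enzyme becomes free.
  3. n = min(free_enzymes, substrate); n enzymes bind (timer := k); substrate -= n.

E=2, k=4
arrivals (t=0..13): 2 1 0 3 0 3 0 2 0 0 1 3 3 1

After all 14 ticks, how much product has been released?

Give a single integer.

Answer: 6

Derivation:
t=0: arr=2 -> substrate=0 bound=2 product=0
t=1: arr=1 -> substrate=1 bound=2 product=0
t=2: arr=0 -> substrate=1 bound=2 product=0
t=3: arr=3 -> substrate=4 bound=2 product=0
t=4: arr=0 -> substrate=2 bound=2 product=2
t=5: arr=3 -> substrate=5 bound=2 product=2
t=6: arr=0 -> substrate=5 bound=2 product=2
t=7: arr=2 -> substrate=7 bound=2 product=2
t=8: arr=0 -> substrate=5 bound=2 product=4
t=9: arr=0 -> substrate=5 bound=2 product=4
t=10: arr=1 -> substrate=6 bound=2 product=4
t=11: arr=3 -> substrate=9 bound=2 product=4
t=12: arr=3 -> substrate=10 bound=2 product=6
t=13: arr=1 -> substrate=11 bound=2 product=6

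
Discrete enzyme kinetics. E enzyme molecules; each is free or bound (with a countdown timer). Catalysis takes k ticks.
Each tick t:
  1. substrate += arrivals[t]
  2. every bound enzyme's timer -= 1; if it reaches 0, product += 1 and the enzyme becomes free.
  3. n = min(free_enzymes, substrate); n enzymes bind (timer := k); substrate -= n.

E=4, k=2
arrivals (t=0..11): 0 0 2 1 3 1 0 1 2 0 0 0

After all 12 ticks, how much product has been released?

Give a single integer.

Answer: 10

Derivation:
t=0: arr=0 -> substrate=0 bound=0 product=0
t=1: arr=0 -> substrate=0 bound=0 product=0
t=2: arr=2 -> substrate=0 bound=2 product=0
t=3: arr=1 -> substrate=0 bound=3 product=0
t=4: arr=3 -> substrate=0 bound=4 product=2
t=5: arr=1 -> substrate=0 bound=4 product=3
t=6: arr=0 -> substrate=0 bound=1 product=6
t=7: arr=1 -> substrate=0 bound=1 product=7
t=8: arr=2 -> substrate=0 bound=3 product=7
t=9: arr=0 -> substrate=0 bound=2 product=8
t=10: arr=0 -> substrate=0 bound=0 product=10
t=11: arr=0 -> substrate=0 bound=0 product=10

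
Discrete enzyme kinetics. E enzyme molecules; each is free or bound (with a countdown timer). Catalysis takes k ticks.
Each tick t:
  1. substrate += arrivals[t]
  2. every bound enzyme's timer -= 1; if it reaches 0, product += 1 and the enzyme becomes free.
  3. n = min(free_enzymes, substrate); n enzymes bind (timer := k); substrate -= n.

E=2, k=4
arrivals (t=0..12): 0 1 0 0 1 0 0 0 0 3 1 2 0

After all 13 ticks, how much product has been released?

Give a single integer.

t=0: arr=0 -> substrate=0 bound=0 product=0
t=1: arr=1 -> substrate=0 bound=1 product=0
t=2: arr=0 -> substrate=0 bound=1 product=0
t=3: arr=0 -> substrate=0 bound=1 product=0
t=4: arr=1 -> substrate=0 bound=2 product=0
t=5: arr=0 -> substrate=0 bound=1 product=1
t=6: arr=0 -> substrate=0 bound=1 product=1
t=7: arr=0 -> substrate=0 bound=1 product=1
t=8: arr=0 -> substrate=0 bound=0 product=2
t=9: arr=3 -> substrate=1 bound=2 product=2
t=10: arr=1 -> substrate=2 bound=2 product=2
t=11: arr=2 -> substrate=4 bound=2 product=2
t=12: arr=0 -> substrate=4 bound=2 product=2

Answer: 2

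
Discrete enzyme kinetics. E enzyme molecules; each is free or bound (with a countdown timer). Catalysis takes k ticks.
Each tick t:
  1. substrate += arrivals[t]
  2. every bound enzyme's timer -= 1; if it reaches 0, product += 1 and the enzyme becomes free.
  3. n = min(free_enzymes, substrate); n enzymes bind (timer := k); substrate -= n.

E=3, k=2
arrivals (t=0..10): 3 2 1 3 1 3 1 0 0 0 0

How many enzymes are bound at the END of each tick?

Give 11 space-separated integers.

Answer: 3 3 3 3 3 3 3 3 2 2 0

Derivation:
t=0: arr=3 -> substrate=0 bound=3 product=0
t=1: arr=2 -> substrate=2 bound=3 product=0
t=2: arr=1 -> substrate=0 bound=3 product=3
t=3: arr=3 -> substrate=3 bound=3 product=3
t=4: arr=1 -> substrate=1 bound=3 product=6
t=5: arr=3 -> substrate=4 bound=3 product=6
t=6: arr=1 -> substrate=2 bound=3 product=9
t=7: arr=0 -> substrate=2 bound=3 product=9
t=8: arr=0 -> substrate=0 bound=2 product=12
t=9: arr=0 -> substrate=0 bound=2 product=12
t=10: arr=0 -> substrate=0 bound=0 product=14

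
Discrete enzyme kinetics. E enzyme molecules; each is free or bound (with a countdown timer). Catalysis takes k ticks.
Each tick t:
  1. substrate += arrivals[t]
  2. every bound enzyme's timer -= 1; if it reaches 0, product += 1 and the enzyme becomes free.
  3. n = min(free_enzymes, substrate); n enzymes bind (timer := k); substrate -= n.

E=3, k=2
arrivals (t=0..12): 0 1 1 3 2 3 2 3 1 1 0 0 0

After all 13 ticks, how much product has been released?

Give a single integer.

Answer: 14

Derivation:
t=0: arr=0 -> substrate=0 bound=0 product=0
t=1: arr=1 -> substrate=0 bound=1 product=0
t=2: arr=1 -> substrate=0 bound=2 product=0
t=3: arr=3 -> substrate=1 bound=3 product=1
t=4: arr=2 -> substrate=2 bound=3 product=2
t=5: arr=3 -> substrate=3 bound=3 product=4
t=6: arr=2 -> substrate=4 bound=3 product=5
t=7: arr=3 -> substrate=5 bound=3 product=7
t=8: arr=1 -> substrate=5 bound=3 product=8
t=9: arr=1 -> substrate=4 bound=3 product=10
t=10: arr=0 -> substrate=3 bound=3 product=11
t=11: arr=0 -> substrate=1 bound=3 product=13
t=12: arr=0 -> substrate=0 bound=3 product=14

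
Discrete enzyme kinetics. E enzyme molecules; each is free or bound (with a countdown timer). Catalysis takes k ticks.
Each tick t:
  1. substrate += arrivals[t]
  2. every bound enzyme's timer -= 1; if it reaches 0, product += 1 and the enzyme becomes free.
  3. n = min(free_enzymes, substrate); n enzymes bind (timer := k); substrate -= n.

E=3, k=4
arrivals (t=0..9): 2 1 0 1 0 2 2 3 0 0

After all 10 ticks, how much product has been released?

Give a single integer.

Answer: 6

Derivation:
t=0: arr=2 -> substrate=0 bound=2 product=0
t=1: arr=1 -> substrate=0 bound=3 product=0
t=2: arr=0 -> substrate=0 bound=3 product=0
t=3: arr=1 -> substrate=1 bound=3 product=0
t=4: arr=0 -> substrate=0 bound=2 product=2
t=5: arr=2 -> substrate=0 bound=3 product=3
t=6: arr=2 -> substrate=2 bound=3 product=3
t=7: arr=3 -> substrate=5 bound=3 product=3
t=8: arr=0 -> substrate=4 bound=3 product=4
t=9: arr=0 -> substrate=2 bound=3 product=6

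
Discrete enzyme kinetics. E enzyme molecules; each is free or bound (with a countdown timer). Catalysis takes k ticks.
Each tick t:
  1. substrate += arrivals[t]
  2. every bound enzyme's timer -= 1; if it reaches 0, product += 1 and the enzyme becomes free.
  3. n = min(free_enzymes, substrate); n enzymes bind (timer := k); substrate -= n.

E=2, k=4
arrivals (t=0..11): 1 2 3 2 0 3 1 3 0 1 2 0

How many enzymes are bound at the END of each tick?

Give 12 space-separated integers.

Answer: 1 2 2 2 2 2 2 2 2 2 2 2

Derivation:
t=0: arr=1 -> substrate=0 bound=1 product=0
t=1: arr=2 -> substrate=1 bound=2 product=0
t=2: arr=3 -> substrate=4 bound=2 product=0
t=3: arr=2 -> substrate=6 bound=2 product=0
t=4: arr=0 -> substrate=5 bound=2 product=1
t=5: arr=3 -> substrate=7 bound=2 product=2
t=6: arr=1 -> substrate=8 bound=2 product=2
t=7: arr=3 -> substrate=11 bound=2 product=2
t=8: arr=0 -> substrate=10 bound=2 product=3
t=9: arr=1 -> substrate=10 bound=2 product=4
t=10: arr=2 -> substrate=12 bound=2 product=4
t=11: arr=0 -> substrate=12 bound=2 product=4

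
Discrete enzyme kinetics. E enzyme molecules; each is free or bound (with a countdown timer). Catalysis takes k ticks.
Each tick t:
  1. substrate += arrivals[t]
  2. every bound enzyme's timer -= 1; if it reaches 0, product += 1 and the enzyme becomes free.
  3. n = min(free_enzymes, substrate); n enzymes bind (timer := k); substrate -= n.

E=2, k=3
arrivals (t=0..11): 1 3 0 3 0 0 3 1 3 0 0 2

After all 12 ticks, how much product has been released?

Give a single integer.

t=0: arr=1 -> substrate=0 bound=1 product=0
t=1: arr=3 -> substrate=2 bound=2 product=0
t=2: arr=0 -> substrate=2 bound=2 product=0
t=3: arr=3 -> substrate=4 bound=2 product=1
t=4: arr=0 -> substrate=3 bound=2 product=2
t=5: arr=0 -> substrate=3 bound=2 product=2
t=6: arr=3 -> substrate=5 bound=2 product=3
t=7: arr=1 -> substrate=5 bound=2 product=4
t=8: arr=3 -> substrate=8 bound=2 product=4
t=9: arr=0 -> substrate=7 bound=2 product=5
t=10: arr=0 -> substrate=6 bound=2 product=6
t=11: arr=2 -> substrate=8 bound=2 product=6

Answer: 6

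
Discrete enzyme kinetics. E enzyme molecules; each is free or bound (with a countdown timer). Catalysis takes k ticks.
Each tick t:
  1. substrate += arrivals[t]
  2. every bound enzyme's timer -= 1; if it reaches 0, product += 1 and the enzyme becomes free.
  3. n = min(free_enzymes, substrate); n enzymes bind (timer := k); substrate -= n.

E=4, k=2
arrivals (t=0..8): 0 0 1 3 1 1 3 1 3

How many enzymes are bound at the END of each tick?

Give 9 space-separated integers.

Answer: 0 0 1 4 4 2 4 4 4

Derivation:
t=0: arr=0 -> substrate=0 bound=0 product=0
t=1: arr=0 -> substrate=0 bound=0 product=0
t=2: arr=1 -> substrate=0 bound=1 product=0
t=3: arr=3 -> substrate=0 bound=4 product=0
t=4: arr=1 -> substrate=0 bound=4 product=1
t=5: arr=1 -> substrate=0 bound=2 product=4
t=6: arr=3 -> substrate=0 bound=4 product=5
t=7: arr=1 -> substrate=0 bound=4 product=6
t=8: arr=3 -> substrate=0 bound=4 product=9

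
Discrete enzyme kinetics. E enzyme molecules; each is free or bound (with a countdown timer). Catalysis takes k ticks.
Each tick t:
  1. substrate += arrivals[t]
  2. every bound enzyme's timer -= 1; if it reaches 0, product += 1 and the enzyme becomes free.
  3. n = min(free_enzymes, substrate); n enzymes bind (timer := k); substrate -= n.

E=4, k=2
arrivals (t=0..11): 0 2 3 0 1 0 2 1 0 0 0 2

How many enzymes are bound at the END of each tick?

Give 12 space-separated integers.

t=0: arr=0 -> substrate=0 bound=0 product=0
t=1: arr=2 -> substrate=0 bound=2 product=0
t=2: arr=3 -> substrate=1 bound=4 product=0
t=3: arr=0 -> substrate=0 bound=3 product=2
t=4: arr=1 -> substrate=0 bound=2 product=4
t=5: arr=0 -> substrate=0 bound=1 product=5
t=6: arr=2 -> substrate=0 bound=2 product=6
t=7: arr=1 -> substrate=0 bound=3 product=6
t=8: arr=0 -> substrate=0 bound=1 product=8
t=9: arr=0 -> substrate=0 bound=0 product=9
t=10: arr=0 -> substrate=0 bound=0 product=9
t=11: arr=2 -> substrate=0 bound=2 product=9

Answer: 0 2 4 3 2 1 2 3 1 0 0 2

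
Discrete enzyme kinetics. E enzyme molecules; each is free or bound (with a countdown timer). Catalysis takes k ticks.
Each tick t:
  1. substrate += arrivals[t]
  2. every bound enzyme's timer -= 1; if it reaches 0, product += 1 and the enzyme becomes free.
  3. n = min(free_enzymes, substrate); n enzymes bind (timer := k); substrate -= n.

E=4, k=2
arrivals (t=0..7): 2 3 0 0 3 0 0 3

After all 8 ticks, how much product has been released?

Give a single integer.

t=0: arr=2 -> substrate=0 bound=2 product=0
t=1: arr=3 -> substrate=1 bound=4 product=0
t=2: arr=0 -> substrate=0 bound=3 product=2
t=3: arr=0 -> substrate=0 bound=1 product=4
t=4: arr=3 -> substrate=0 bound=3 product=5
t=5: arr=0 -> substrate=0 bound=3 product=5
t=6: arr=0 -> substrate=0 bound=0 product=8
t=7: arr=3 -> substrate=0 bound=3 product=8

Answer: 8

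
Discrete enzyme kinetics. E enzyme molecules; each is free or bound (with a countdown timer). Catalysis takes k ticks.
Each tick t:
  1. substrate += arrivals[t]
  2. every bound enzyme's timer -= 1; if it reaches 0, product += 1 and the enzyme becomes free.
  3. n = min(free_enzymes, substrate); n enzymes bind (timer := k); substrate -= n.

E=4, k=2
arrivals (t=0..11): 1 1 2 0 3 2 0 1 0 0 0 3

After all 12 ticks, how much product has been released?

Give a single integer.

Answer: 10

Derivation:
t=0: arr=1 -> substrate=0 bound=1 product=0
t=1: arr=1 -> substrate=0 bound=2 product=0
t=2: arr=2 -> substrate=0 bound=3 product=1
t=3: arr=0 -> substrate=0 bound=2 product=2
t=4: arr=3 -> substrate=0 bound=3 product=4
t=5: arr=2 -> substrate=1 bound=4 product=4
t=6: arr=0 -> substrate=0 bound=2 product=7
t=7: arr=1 -> substrate=0 bound=2 product=8
t=8: arr=0 -> substrate=0 bound=1 product=9
t=9: arr=0 -> substrate=0 bound=0 product=10
t=10: arr=0 -> substrate=0 bound=0 product=10
t=11: arr=3 -> substrate=0 bound=3 product=10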